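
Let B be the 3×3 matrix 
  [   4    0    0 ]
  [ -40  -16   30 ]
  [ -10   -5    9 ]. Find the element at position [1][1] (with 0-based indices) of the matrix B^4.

Characteristic polynomial: r^3 + 3r^2 - 22r - 24 = (r - 4)(r + 1)(r + 6), so the eigenvalues are -6, -1, 4.
r=4: eigenvector (1, -2, 0).
r=-1: eigenvector (0, 2, 1).
r=-6: eigenvector (0, 3, 1).
P = [[1, 0, 0], [-2, 2, 3], [0, 1, 1]], D = diag(4, -1, -6), P⁻¹ = [[1, 0, 0], [-2, -1, 3], [2, 1, -2]].
B⁴ = P·diag(256, 1, 1296)·P⁻¹ = [[256, 0, 0], [7260, 3886, -7770], [2590, 1295, -2589]].
The requested entry is 3886.

3886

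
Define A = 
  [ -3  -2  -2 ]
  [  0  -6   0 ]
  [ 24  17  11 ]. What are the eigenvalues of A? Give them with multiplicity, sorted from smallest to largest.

-6, 3, 5

Characteristic polynomial: p(λ) = λ^3 - 2λ^2 - 33λ + 90 = (λ - 5)(λ - 3)(λ + 6).
Roots (with multiplicity): -6, 3, 5.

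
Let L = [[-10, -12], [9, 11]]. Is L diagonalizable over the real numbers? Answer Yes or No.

Yes

Characteristic polynomial: p(r) = r^2 - r - 2 = (r - 2)(r + 1).
All 2 eigenvalues are distinct, so L is diagonalizable.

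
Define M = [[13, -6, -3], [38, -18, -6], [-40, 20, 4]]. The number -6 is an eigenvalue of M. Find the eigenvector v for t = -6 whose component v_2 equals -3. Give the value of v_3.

M + 6I = [[19, -6, -3], [38, -12, -6], [-40, 20, 10]].
Solving (M + 6I)v = 0 gives the eigenspace spanned by (0, -3, 6).
With v_2 = -3, v = (0, -3, 6), so v_3 = 6.

6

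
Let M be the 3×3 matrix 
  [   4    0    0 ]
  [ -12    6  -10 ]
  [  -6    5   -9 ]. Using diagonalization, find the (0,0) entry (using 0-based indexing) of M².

Characteristic polynomial: s^3 - s^2 - 16s + 16 = (s - 4)(s - 1)(s + 4), so the eigenvalues are -4, 1, 4.
s=4: eigenvector (1, -4, -2).
s=-4: eigenvector (0, -1, -1).
s=1: eigenvector (0, 2, 1).
P = [[1, 0, 0], [-4, -1, 2], [-2, -1, 1]], D = diag(4, -4, 1), P⁻¹ = [[1, 0, 0], [0, 1, -2], [2, 1, -1]].
M² = P·diag(16, 16, 1)·P⁻¹ = [[16, 0, 0], [-60, -14, 30], [-30, -15, 31]].
The requested entry is 16.

16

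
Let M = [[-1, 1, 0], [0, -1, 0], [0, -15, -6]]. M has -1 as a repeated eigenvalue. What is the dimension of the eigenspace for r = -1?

M + 1I = [[0, 1, 0], [0, 0, 0], [0, -15, -5]].
This matrix has rank 2, so its null space has dimension 3 − 2 = 1.

1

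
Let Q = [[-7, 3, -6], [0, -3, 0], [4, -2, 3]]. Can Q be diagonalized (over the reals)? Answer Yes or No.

Characteristic polynomial: p(r) = r^3 + 7r^2 + 15r + 9 = (r + 1)(r + 3)^2.
r = -3 has algebraic multiplicity 2; rank(Q + 3I) = 2, so geometric multiplicity = 1.
Geometric multiplicity < algebraic multiplicity, so Q is not diagonalizable.

No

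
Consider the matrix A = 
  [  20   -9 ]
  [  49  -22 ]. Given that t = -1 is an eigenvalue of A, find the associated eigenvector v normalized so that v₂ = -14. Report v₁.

A + 1I = [[21, -9], [49, -21]].
Solving (A + 1I)v = 0 gives the eigenspace spanned by (-6, -14).
With v₂ = -14, v = (-6, -14), so v₁ = -6.

-6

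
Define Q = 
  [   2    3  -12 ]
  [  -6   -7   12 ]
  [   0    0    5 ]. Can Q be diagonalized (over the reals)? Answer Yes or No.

Yes

Characteristic polynomial: p(s) = s^3 - 21s - 20 = (s - 5)(s + 1)(s + 4).
All 3 eigenvalues are distinct, so Q is diagonalizable.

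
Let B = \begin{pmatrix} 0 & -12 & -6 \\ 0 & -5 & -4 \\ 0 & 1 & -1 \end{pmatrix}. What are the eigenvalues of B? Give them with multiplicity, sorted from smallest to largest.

-3, -3, 0

Characteristic polynomial: p(λ) = λ^3 + 6λ^2 + 9λ = λ(λ + 3)^2.
Roots (with multiplicity): -3, -3, 0.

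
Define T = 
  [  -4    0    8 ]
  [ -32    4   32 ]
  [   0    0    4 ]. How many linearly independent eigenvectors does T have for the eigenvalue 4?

T − 4I = [[-8, 0, 8], [-32, 0, 32], [0, 0, 0]].
This matrix has rank 1, so its null space has dimension 3 − 1 = 2.

2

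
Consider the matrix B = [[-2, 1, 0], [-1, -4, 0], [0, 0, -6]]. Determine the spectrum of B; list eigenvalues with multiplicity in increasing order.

-6, -3, -3

Characteristic polynomial: p(λ) = λ^3 + 12λ^2 + 45λ + 54 = (λ + 3)^2(λ + 6).
Roots (with multiplicity): -6, -3, -3.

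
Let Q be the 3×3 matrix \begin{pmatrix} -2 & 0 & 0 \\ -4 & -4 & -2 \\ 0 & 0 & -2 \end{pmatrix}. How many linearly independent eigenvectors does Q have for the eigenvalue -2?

Q + 2I = [[0, 0, 0], [-4, -2, -2], [0, 0, 0]].
This matrix has rank 1, so its null space has dimension 3 − 1 = 2.

2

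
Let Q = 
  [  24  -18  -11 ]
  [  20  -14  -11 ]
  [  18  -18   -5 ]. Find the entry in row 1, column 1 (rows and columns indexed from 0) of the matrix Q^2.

Characteristic polynomial: r^3 - 5r^2 - 26r + 120 = (r - 6)(r - 4)(r + 5), so the eigenvalues are -5, 4, 6.
r=6: eigenvector (1, 1, 0).
r=4: eigenvector (-2, -1, -2).
r=-5: eigenvector (1, 1, 1).
P = [[1, -2, 1], [1, -1, 1], [0, -2, 1]], D = diag(6, 4, -5), P⁻¹ = [[1, 0, -1], [-1, 1, 0], [-2, 2, 1]].
Q² = P·diag(36, 16, 25)·P⁻¹ = [[18, 18, -11], [2, 34, -11], [-18, 18, 25]].
The requested entry is 34.

34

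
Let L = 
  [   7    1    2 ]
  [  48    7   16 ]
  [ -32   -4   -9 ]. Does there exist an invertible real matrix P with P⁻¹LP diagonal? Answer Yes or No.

Characteristic polynomial: p(t) = t^3 - 5t^2 + 3t + 9 = (t - 3)^2(t + 1).
t = 3 has algebraic multiplicity 2; rank(L − 3I) = 2, so geometric multiplicity = 1.
Geometric multiplicity < algebraic multiplicity, so L is not diagonalizable.

No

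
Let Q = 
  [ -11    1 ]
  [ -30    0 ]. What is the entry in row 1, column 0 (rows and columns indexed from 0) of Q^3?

Characteristic polynomial: μ^2 + 11μ + 30 = (μ + 5)(μ + 6), so the eigenvalues are -6, -5.
μ=-5: eigenvector (1, 6).
μ=-6: eigenvector (-1, -5).
P = [[1, -1], [6, -5]], D = diag(-5, -6), P⁻¹ = [[-5, 1], [-6, 1]].
Q³ = P·diag(-125, -216)·P⁻¹ = [[-671, 91], [-2730, 330]].
The requested entry is -2730.

-2730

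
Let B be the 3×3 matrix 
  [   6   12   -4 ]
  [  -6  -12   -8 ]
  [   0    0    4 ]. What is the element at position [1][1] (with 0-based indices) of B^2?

72

Characteristic polynomial: s^3 + 2s^2 - 24s = s(s - 4)(s + 6), so the eigenvalues are -6, 0, 4.
s=-6: eigenvector (-1, 1, 0).
s=0: eigenvector (-2, 1, 0).
s=4: eigenvector (-4, 1, 1).
P = [[-1, -2, -4], [1, 1, 1], [0, 0, 1]], D = diag(-6, 0, 4), P⁻¹ = [[1, 2, 2], [-1, -1, -3], [0, 0, 1]].
B² = P·diag(36, 0, 16)·P⁻¹ = [[-36, -72, -136], [36, 72, 88], [0, 0, 16]].
The requested entry is 72.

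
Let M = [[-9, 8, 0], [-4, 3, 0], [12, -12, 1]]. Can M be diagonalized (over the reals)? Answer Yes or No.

Characteristic polynomial: p(r) = r^3 + 5r^2 - r - 5 = (r - 1)(r + 1)(r + 5).
All 3 eigenvalues are distinct, so M is diagonalizable.

Yes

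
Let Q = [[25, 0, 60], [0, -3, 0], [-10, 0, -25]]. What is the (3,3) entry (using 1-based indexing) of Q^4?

Characteristic polynomial: r^3 + 3r^2 - 25r - 75 = (r - 5)(r + 3)(r + 5), so the eigenvalues are -5, -3, 5.
r=5: eigenvector (3, 0, -1).
r=-3: eigenvector (0, 1, 0).
r=-5: eigenvector (-2, 0, 1).
P = [[3, 0, -2], [0, 1, 0], [-1, 0, 1]], D = diag(5, -3, -5), P⁻¹ = [[1, 0, 2], [0, 1, 0], [1, 0, 3]].
Q⁴ = P·diag(625, 81, 625)·P⁻¹ = [[625, 0, 0], [0, 81, 0], [0, 0, 625]].
The requested entry is 625.

625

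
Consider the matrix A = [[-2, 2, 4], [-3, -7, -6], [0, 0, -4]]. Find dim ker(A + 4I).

A + 4I = [[2, 2, 4], [-3, -3, -6], [0, 0, 0]].
This matrix has rank 1, so its null space has dimension 3 − 1 = 2.

2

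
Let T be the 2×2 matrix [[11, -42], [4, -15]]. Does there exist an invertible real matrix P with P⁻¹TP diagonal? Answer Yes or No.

Yes

Characteristic polynomial: p(r) = r^2 + 4r + 3 = (r + 1)(r + 3).
All 2 eigenvalues are distinct, so T is diagonalizable.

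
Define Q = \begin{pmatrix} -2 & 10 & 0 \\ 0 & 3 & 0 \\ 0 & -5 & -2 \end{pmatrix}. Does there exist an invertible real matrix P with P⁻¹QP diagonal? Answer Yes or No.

Characteristic polynomial: p(t) = t^3 + t^2 - 8t - 12 = (t - 3)(t + 2)^2.
t = -2 has algebraic multiplicity 2; rank(Q + 2I) = 1, so geometric multiplicity = 2.
Every eigenvalue has geometric = algebraic multiplicity, so Q is diagonalizable.

Yes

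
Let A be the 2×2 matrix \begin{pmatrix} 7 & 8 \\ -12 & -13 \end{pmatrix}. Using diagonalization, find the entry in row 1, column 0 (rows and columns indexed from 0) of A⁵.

Characteristic polynomial: λ^2 + 6λ + 5 = (λ + 1)(λ + 5), so the eigenvalues are -5, -1.
λ=-1: eigenvector (1, -1).
λ=-5: eigenvector (-2, 3).
P = [[1, -2], [-1, 3]], D = diag(-1, -5), P⁻¹ = [[3, 2], [1, 1]].
A⁵ = P·diag(-1, -3125)·P⁻¹ = [[6247, 6248], [-9372, -9373]].
The requested entry is -9372.

-9372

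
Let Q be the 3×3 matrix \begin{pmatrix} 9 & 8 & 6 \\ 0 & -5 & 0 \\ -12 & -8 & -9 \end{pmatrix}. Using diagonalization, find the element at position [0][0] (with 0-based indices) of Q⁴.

Characteristic polynomial: t^3 + 5t^2 - 9t - 45 = (t - 3)(t + 3)(t + 5), so the eigenvalues are -5, -3, 3.
t=-5: eigenvector (-1, 1, 1).
t=-3: eigenvector (-1, 0, 2).
t=3: eigenvector (-1, 0, 1).
P = [[-1, -1, -1], [1, 0, 0], [1, 2, 1]], D = diag(-5, -3, 3), P⁻¹ = [[0, 1, 0], [1, 0, 1], [-2, -1, -1]].
Q⁴ = P·diag(625, 81, 81)·P⁻¹ = [[81, -544, 0], [0, 625, 0], [0, 544, 81]].
The requested entry is 81.

81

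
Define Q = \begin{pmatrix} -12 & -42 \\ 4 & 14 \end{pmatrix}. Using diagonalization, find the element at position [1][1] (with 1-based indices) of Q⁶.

-384

Characteristic polynomial: t^2 - 2t = t(t - 2), so the eigenvalues are 0, 2.
t=2: eigenvector (-3, 1).
t=0: eigenvector (7, -2).
P = [[-3, 7], [1, -2]], D = diag(2, 0), P⁻¹ = [[2, 7], [1, 3]].
Q⁶ = P·diag(64, 0)·P⁻¹ = [[-384, -1344], [128, 448]].
The requested entry is -384.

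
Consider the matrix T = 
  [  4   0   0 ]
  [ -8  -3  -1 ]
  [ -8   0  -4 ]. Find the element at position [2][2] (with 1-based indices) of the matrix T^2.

Characteristic polynomial: r^3 + 3r^2 - 16r - 48 = (r - 4)(r + 3)(r + 4), so the eigenvalues are -4, -3, 4.
r=4: eigenvector (1, -1, -1).
r=-3: eigenvector (0, 1, 0).
r=-4: eigenvector (0, 1, 1).
P = [[1, 0, 0], [-1, 1, 1], [-1, 0, 1]], D = diag(4, -3, -4), P⁻¹ = [[1, 0, 0], [0, 1, -1], [1, 0, 1]].
T² = P·diag(16, 9, 16)·P⁻¹ = [[16, 0, 0], [0, 9, 7], [0, 0, 16]].
The requested entry is 9.

9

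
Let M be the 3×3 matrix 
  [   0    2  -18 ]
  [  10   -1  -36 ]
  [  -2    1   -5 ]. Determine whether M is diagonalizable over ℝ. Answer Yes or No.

No

Characteristic polynomial: p(s) = s^3 + 6s^2 - 15s - 100 = (s - 4)(s + 5)^2.
s = -5 has algebraic multiplicity 2; rank(M + 5I) = 2, so geometric multiplicity = 1.
Geometric multiplicity < algebraic multiplicity, so M is not diagonalizable.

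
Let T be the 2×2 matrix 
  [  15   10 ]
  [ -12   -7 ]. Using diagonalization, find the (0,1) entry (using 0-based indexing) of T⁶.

74480

Characteristic polynomial: r^2 - 8r + 15 = (r - 5)(r - 3), so the eigenvalues are 3, 5.
r=5: eigenvector (1, -1).
r=3: eigenvector (-5, 6).
P = [[1, -5], [-1, 6]], D = diag(5, 3), P⁻¹ = [[6, 5], [1, 1]].
T⁶ = P·diag(15625, 729)·P⁻¹ = [[90105, 74480], [-89376, -73751]].
The requested entry is 74480.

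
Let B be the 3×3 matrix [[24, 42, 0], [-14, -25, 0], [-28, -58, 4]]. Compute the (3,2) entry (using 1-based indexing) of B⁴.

1050

Characteristic polynomial: μ^3 - 3μ^2 - 16μ + 48 = (μ - 4)(μ - 3)(μ + 4), so the eigenvalues are -4, 3, 4.
μ=3: eigenvector (-2, 1, 2).
μ=-4: eigenvector (-3, 2, 4).
μ=4: eigenvector (0, 0, 1).
P = [[-2, -3, 0], [1, 2, 0], [2, 4, 1]], D = diag(3, -4, 4), P⁻¹ = [[-2, -3, 0], [1, 2, 0], [0, -2, 1]].
B⁴ = P·diag(81, 256, 256)·P⁻¹ = [[-444, -1050, 0], [350, 781, 0], [700, 1050, 256]].
The requested entry is 1050.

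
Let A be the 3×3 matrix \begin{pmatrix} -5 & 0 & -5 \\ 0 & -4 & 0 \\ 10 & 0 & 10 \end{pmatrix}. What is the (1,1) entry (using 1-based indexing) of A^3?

Characteristic polynomial: r^3 - r^2 - 20r = r(r - 5)(r + 4), so the eigenvalues are -4, 0, 5.
r=0: eigenvector (-1, 0, 1).
r=-4: eigenvector (0, 1, 0).
r=5: eigenvector (-1, 0, 2).
P = [[-1, 0, -1], [0, 1, 0], [1, 0, 2]], D = diag(0, -4, 5), P⁻¹ = [[-2, 0, -1], [0, 1, 0], [1, 0, 1]].
A³ = P·diag(0, -64, 125)·P⁻¹ = [[-125, 0, -125], [0, -64, 0], [250, 0, 250]].
The requested entry is -125.

-125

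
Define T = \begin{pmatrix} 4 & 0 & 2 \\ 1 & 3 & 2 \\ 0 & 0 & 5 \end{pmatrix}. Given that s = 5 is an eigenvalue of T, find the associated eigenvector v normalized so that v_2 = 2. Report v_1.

T − 5I = [[-1, 0, 2], [1, -2, 2], [0, 0, 0]].
Solving (T − 5I)v = 0 gives the eigenspace spanned by (2, 2, 1).
With v_2 = 2, v = (2, 2, 1), so v_1 = 2.

2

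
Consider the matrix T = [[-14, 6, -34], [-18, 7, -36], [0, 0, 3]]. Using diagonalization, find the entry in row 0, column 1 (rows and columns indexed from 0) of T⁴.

Characteristic polynomial: λ^3 + 4λ^2 - 11λ - 30 = (λ - 3)(λ + 2)(λ + 5), so the eigenvalues are -5, -2, 3.
λ=-5: eigenvector (-2, -3, 0).
λ=-2: eigenvector (1, 2, 0).
λ=3: eigenvector (-2, 0, 1).
P = [[-2, 1, -2], [-3, 2, 0], [0, 0, 1]], D = diag(-5, -2, 3), P⁻¹ = [[-2, 1, -4], [-3, 2, -6], [0, 0, 1]].
T⁴ = P·diag(625, 16, 81)·P⁻¹ = [[2452, -1218, 4742], [3654, -1811, 7308], [0, 0, 81]].
The requested entry is -1218.

-1218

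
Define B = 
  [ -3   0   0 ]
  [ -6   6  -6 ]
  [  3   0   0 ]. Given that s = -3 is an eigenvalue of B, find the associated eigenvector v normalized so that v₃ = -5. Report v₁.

B + 3I = [[0, 0, 0], [-6, 9, -6], [3, 0, 3]].
Solving (B + 3I)v = 0 gives the eigenspace spanned by (5, 0, -5).
With v₃ = -5, v = (5, 0, -5), so v₁ = 5.

5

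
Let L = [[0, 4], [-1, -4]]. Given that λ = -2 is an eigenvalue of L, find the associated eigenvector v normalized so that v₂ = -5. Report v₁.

L + 2I = [[2, 4], [-1, -2]].
Solving (L + 2I)v = 0 gives the eigenspace spanned by (10, -5).
With v₂ = -5, v = (10, -5), so v₁ = 10.

10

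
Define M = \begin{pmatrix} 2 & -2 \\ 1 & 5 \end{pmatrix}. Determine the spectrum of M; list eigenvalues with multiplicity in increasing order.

3, 4

Characteristic polynomial: p(λ) = λ^2 - 7λ + 12 = (λ - 4)(λ - 3).
Roots (with multiplicity): 3, 4.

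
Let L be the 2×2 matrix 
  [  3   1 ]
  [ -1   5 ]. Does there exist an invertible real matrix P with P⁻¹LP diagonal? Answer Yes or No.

No

Characteristic polynomial: p(s) = s^2 - 8s + 16 = (s - 4)^2.
s = 4 has algebraic multiplicity 2; rank(L − 4I) = 1, so geometric multiplicity = 1.
Geometric multiplicity < algebraic multiplicity, so L is not diagonalizable.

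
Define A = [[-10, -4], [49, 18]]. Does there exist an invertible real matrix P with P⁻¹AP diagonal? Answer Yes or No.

No

Characteristic polynomial: p(t) = t^2 - 8t + 16 = (t - 4)^2.
t = 4 has algebraic multiplicity 2; rank(A − 4I) = 1, so geometric multiplicity = 1.
Geometric multiplicity < algebraic multiplicity, so A is not diagonalizable.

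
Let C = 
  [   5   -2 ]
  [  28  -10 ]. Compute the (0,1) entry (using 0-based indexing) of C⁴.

Characteristic polynomial: μ^2 + 5μ + 6 = (μ + 2)(μ + 3), so the eigenvalues are -3, -2.
μ=-3: eigenvector (1, 4).
μ=-2: eigenvector (-2, -7).
P = [[1, -2], [4, -7]], D = diag(-3, -2), P⁻¹ = [[-7, 2], [-4, 1]].
C⁴ = P·diag(81, 16)·P⁻¹ = [[-439, 130], [-1820, 536]].
The requested entry is 130.

130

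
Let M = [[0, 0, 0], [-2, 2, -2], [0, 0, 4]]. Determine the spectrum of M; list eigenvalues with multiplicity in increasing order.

Characteristic polynomial: p(r) = r^3 - 6r^2 + 8r = r(r - 4)(r - 2).
Roots (with multiplicity): 0, 2, 4.

0, 2, 4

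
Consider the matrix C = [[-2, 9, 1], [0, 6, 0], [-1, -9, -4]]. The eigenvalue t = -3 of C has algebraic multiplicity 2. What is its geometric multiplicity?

1

C + 3I = [[1, 9, 1], [0, 9, 0], [-1, -9, -1]].
This matrix has rank 2, so its null space has dimension 3 − 2 = 1.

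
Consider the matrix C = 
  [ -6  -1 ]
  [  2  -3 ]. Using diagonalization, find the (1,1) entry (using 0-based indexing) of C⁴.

Characteristic polynomial: μ^2 + 9μ + 20 = (μ + 4)(μ + 5), so the eigenvalues are -5, -4.
μ=-5: eigenvector (1, -1).
μ=-4: eigenvector (-1, 2).
P = [[1, -1], [-1, 2]], D = diag(-5, -4), P⁻¹ = [[2, 1], [1, 1]].
C⁴ = P·diag(625, 256)·P⁻¹ = [[994, 369], [-738, -113]].
The requested entry is -113.

-113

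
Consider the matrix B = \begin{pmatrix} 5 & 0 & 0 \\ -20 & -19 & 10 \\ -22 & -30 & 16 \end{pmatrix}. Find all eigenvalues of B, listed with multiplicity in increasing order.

-4, 1, 5

Characteristic polynomial: p(s) = s^3 - 2s^2 - 19s + 20 = (s - 5)(s - 1)(s + 4).
Roots (with multiplicity): -4, 1, 5.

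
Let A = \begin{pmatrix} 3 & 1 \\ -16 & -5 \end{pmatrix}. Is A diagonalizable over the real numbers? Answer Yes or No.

Characteristic polynomial: p(λ) = λ^2 + 2λ + 1 = (λ + 1)^2.
λ = -1 has algebraic multiplicity 2; rank(A + 1I) = 1, so geometric multiplicity = 1.
Geometric multiplicity < algebraic multiplicity, so A is not diagonalizable.

No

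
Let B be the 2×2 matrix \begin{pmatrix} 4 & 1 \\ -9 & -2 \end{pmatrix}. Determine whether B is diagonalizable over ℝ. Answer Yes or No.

Characteristic polynomial: p(s) = s^2 - 2s + 1 = (s - 1)^2.
s = 1 has algebraic multiplicity 2; rank(B − 1I) = 1, so geometric multiplicity = 1.
Geometric multiplicity < algebraic multiplicity, so B is not diagonalizable.

No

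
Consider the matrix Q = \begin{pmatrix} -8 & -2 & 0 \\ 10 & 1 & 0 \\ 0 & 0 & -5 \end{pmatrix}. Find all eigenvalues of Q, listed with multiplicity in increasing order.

Characteristic polynomial: p(r) = r^3 + 12r^2 + 47r + 60 = (r + 3)(r + 4)(r + 5).
Roots (with multiplicity): -5, -4, -3.

-5, -4, -3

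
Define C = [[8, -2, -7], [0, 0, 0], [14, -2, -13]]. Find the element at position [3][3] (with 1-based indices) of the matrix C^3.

Characteristic polynomial: μ^3 + 5μ^2 - 6μ = μ(μ - 1)(μ + 6), so the eigenvalues are -6, 0, 1.
μ=1: eigenvector (1, 0, 1).
μ=0: eigenvector (2, 1, 2).
μ=-6: eigenvector (1, 0, 2).
P = [[1, 2, 1], [0, 1, 0], [1, 2, 2]], D = diag(1, 0, -6), P⁻¹ = [[2, -2, -1], [0, 1, 0], [-1, 0, 1]].
C³ = P·diag(1, 0, -216)·P⁻¹ = [[218, -2, -217], [0, 0, 0], [434, -2, -433]].
The requested entry is -433.

-433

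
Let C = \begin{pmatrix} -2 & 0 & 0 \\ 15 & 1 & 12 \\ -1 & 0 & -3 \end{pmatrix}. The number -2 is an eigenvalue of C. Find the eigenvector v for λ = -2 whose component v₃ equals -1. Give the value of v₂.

-1

C + 2I = [[0, 0, 0], [15, 3, 12], [-1, 0, -1]].
Solving (C + 2I)v = 0 gives the eigenspace spanned by (1, -1, -1).
With v₃ = -1, v = (1, -1, -1), so v₂ = -1.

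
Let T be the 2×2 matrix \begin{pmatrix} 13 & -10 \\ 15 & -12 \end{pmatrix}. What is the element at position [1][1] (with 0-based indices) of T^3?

Characteristic polynomial: r^2 - r - 6 = (r - 3)(r + 2), so the eigenvalues are -2, 3.
r=3: eigenvector (1, 1).
r=-2: eigenvector (2, 3).
P = [[1, 2], [1, 3]], D = diag(3, -2), P⁻¹ = [[3, -2], [-1, 1]].
T³ = P·diag(27, -8)·P⁻¹ = [[97, -70], [105, -78]].
The requested entry is -78.

-78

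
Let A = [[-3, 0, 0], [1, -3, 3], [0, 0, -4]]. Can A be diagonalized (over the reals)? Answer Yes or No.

Characteristic polynomial: p(t) = t^3 + 10t^2 + 33t + 36 = (t + 3)^2(t + 4).
t = -3 has algebraic multiplicity 2; rank(A + 3I) = 2, so geometric multiplicity = 1.
Geometric multiplicity < algebraic multiplicity, so A is not diagonalizable.

No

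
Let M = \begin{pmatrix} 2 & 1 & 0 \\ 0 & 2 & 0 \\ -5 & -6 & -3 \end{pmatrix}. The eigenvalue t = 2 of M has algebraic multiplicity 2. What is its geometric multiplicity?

M − 2I = [[0, 1, 0], [0, 0, 0], [-5, -6, -5]].
This matrix has rank 2, so its null space has dimension 3 − 2 = 1.

1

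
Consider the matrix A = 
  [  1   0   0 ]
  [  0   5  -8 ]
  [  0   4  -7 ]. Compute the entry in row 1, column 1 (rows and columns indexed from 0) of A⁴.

-79

Characteristic polynomial: λ^3 + λ^2 - 5λ + 3 = (λ - 1)^2(λ + 3), so the eigenvalues are -3, 1, 1.
λ=1: eigenvector (1, 2, 1).
λ=-3: eigenvector (0, -1, -1).
λ=1: eigenvector (0, 2, 1).
P = [[1, 0, 0], [2, -1, 2], [1, -1, 1]], D = diag(1, -3, 1), P⁻¹ = [[1, 0, 0], [0, 1, -2], [-1, 1, -1]].
A⁴ = P·diag(1, 81, 1)·P⁻¹ = [[1, 0, 0], [0, -79, 160], [0, -80, 161]].
The requested entry is -79.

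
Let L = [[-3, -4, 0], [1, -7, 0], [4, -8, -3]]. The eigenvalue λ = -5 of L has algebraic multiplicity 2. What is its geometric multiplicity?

1

L + 5I = [[2, -4, 0], [1, -2, 0], [4, -8, 2]].
This matrix has rank 2, so its null space has dimension 3 − 2 = 1.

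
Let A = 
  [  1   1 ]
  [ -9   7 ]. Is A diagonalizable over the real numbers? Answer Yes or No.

Characteristic polynomial: p(λ) = λ^2 - 8λ + 16 = (λ - 4)^2.
λ = 4 has algebraic multiplicity 2; rank(A − 4I) = 1, so geometric multiplicity = 1.
Geometric multiplicity < algebraic multiplicity, so A is not diagonalizable.

No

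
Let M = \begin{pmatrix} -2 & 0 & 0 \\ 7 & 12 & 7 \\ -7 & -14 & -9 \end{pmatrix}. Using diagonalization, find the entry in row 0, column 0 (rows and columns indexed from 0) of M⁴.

Characteristic polynomial: λ^3 - λ^2 - 16λ - 20 = (λ - 5)(λ + 2)^2, so the eigenvalues are -2, -2, 5.
λ=5: eigenvector (0, -1, 1).
λ=-2: eigenvector (0, -1, 2).
λ=-2: eigenvector (1, 0, -1).
P = [[0, 0, 1], [-1, -1, 0], [1, 2, -1]], D = diag(5, -2, -2), P⁻¹ = [[-1, -2, -1], [1, 1, 1], [1, 0, 0]].
M⁴ = P·diag(625, 16, 16)·P⁻¹ = [[16, 0, 0], [609, 1234, 609], [-609, -1218, -593]].
The requested entry is 16.

16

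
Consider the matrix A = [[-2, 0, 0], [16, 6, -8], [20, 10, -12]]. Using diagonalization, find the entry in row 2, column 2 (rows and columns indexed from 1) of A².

Characteristic polynomial: s^3 + 8s^2 + 20s + 16 = (s + 2)^2(s + 4), so the eigenvalues are -4, -2, -2.
s=-2: eigenvector (1, 8, 10).
s=-2: eigenvector (0, 1, 1).
s=-4: eigenvector (0, 4, 5).
P = [[1, 0, 0], [8, 1, 4], [10, 1, 5]], D = diag(-2, -2, -4), P⁻¹ = [[1, 0, 0], [0, 5, -4], [-2, -1, 1]].
A² = P·diag(4, 4, 16)·P⁻¹ = [[4, 0, 0], [-96, -44, 48], [-120, -60, 64]].
The requested entry is -44.

-44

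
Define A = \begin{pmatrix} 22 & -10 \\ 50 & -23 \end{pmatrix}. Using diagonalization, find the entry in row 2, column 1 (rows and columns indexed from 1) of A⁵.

2750

Characteristic polynomial: λ^2 + λ - 6 = (λ - 2)(λ + 3), so the eigenvalues are -3, 2.
λ=-3: eigenvector (2, 5).
λ=2: eigenvector (1, 2).
P = [[2, 1], [5, 2]], D = diag(-3, 2), P⁻¹ = [[-2, 1], [5, -2]].
A⁵ = P·diag(-243, 32)·P⁻¹ = [[1132, -550], [2750, -1343]].
The requested entry is 2750.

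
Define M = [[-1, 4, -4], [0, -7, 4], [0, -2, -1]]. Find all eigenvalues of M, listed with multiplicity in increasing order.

Characteristic polynomial: p(s) = s^3 + 9s^2 + 23s + 15 = (s + 1)(s + 3)(s + 5).
Roots (with multiplicity): -5, -3, -1.

-5, -3, -1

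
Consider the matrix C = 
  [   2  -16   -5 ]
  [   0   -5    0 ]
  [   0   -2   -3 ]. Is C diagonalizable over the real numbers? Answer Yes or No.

Characteristic polynomial: p(s) = s^3 + 6s^2 - s - 30 = (s - 2)(s + 3)(s + 5).
All 3 eigenvalues are distinct, so C is diagonalizable.

Yes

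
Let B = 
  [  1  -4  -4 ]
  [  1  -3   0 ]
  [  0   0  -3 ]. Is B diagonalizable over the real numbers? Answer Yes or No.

No

Characteristic polynomial: p(r) = r^3 + 5r^2 + 7r + 3 = (r + 1)^2(r + 3).
r = -1 has algebraic multiplicity 2; rank(B + 1I) = 2, so geometric multiplicity = 1.
Geometric multiplicity < algebraic multiplicity, so B is not diagonalizable.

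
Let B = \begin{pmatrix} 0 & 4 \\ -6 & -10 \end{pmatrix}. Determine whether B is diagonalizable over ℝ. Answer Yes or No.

Characteristic polynomial: p(t) = t^2 + 10t + 24 = (t + 4)(t + 6).
All 2 eigenvalues are distinct, so B is diagonalizable.

Yes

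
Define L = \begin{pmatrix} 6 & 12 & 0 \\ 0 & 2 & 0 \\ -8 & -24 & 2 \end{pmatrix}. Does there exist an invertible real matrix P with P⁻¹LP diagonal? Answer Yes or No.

Characteristic polynomial: p(r) = r^3 - 10r^2 + 28r - 24 = (r - 6)(r - 2)^2.
r = 2 has algebraic multiplicity 2; rank(L − 2I) = 1, so geometric multiplicity = 2.
Every eigenvalue has geometric = algebraic multiplicity, so L is diagonalizable.

Yes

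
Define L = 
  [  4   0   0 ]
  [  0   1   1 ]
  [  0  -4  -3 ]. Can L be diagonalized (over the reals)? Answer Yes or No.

Characteristic polynomial: p(r) = r^3 - 2r^2 - 7r - 4 = (r - 4)(r + 1)^2.
r = -1 has algebraic multiplicity 2; rank(L + 1I) = 2, so geometric multiplicity = 1.
Geometric multiplicity < algebraic multiplicity, so L is not diagonalizable.

No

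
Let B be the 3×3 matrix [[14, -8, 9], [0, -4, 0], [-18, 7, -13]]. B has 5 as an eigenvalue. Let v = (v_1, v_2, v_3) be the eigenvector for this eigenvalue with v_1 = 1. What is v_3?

B − 5I = [[9, -8, 9], [0, -9, 0], [-18, 7, -18]].
Solving (B − 5I)v = 0 gives the eigenspace spanned by (1, 0, -1).
With v_1 = 1, v = (1, 0, -1), so v_3 = -1.

-1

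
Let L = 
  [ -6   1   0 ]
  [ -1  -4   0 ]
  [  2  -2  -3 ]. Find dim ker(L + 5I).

L + 5I = [[-1, 1, 0], [-1, 1, 0], [2, -2, 2]].
This matrix has rank 2, so its null space has dimension 3 − 2 = 1.

1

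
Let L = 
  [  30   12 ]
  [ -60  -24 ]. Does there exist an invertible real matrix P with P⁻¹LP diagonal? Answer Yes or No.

Characteristic polynomial: p(r) = r^2 - 6r = r(r - 6).
All 2 eigenvalues are distinct, so L is diagonalizable.

Yes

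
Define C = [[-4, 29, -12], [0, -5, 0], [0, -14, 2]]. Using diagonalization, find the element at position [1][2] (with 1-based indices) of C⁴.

-2805

Characteristic polynomial: r^3 + 7r^2 + 2r - 40 = (r - 2)(r + 4)(r + 5), so the eigenvalues are -5, -4, 2.
r=-4: eigenvector (1, 0, 0).
r=-5: eigenvector (-5, 1, 2).
r=2: eigenvector (-2, 0, 1).
P = [[1, -5, -2], [0, 1, 0], [0, 2, 1]], D = diag(-4, -5, 2), P⁻¹ = [[1, 1, 2], [0, 1, 0], [0, -2, 1]].
C⁴ = P·diag(256, 625, 16)·P⁻¹ = [[256, -2805, 480], [0, 625, 0], [0, 1218, 16]].
The requested entry is -2805.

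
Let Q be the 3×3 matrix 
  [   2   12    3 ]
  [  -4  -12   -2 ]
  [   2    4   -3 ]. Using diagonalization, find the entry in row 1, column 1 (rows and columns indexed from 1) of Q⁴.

Characteristic polynomial: μ^3 + 13μ^2 + 56μ + 80 = (μ + 4)^2(μ + 5), so the eigenvalues are -5, -4, -4.
μ=-4: eigenvector (-2, 1, 0).
μ=-4: eigenvector (-1, 0, 2).
μ=-5: eigenvector (3, -2, 1).
P = [[-2, -1, 3], [1, 0, -2], [0, 2, 1]], D = diag(-4, -4, -5), P⁻¹ = [[-4, -7, -2], [1, 2, 1], [-2, -4, -1]].
Q⁴ = P·diag(256, 256, 625)·P⁻¹ = [[-1958, -4428, -1107], [1476, 3208, 738], [-738, -1476, -113]].
The requested entry is -1958.

-1958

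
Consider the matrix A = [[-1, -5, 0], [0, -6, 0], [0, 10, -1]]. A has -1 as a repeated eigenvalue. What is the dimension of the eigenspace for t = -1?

A + 1I = [[0, -5, 0], [0, -5, 0], [0, 10, 0]].
This matrix has rank 1, so its null space has dimension 3 − 1 = 2.

2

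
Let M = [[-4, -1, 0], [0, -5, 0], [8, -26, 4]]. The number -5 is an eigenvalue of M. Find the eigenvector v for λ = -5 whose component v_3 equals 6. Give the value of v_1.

3

M + 5I = [[1, -1, 0], [0, 0, 0], [8, -26, 9]].
Solving (M + 5I)v = 0 gives the eigenspace spanned by (3, 3, 6).
With v_3 = 6, v = (3, 3, 6), so v_1 = 3.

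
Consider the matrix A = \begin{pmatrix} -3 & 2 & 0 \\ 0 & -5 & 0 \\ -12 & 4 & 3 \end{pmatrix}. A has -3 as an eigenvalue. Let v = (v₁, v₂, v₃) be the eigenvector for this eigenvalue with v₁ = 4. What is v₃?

A + 3I = [[0, 2, 0], [0, -2, 0], [-12, 4, 6]].
Solving (A + 3I)v = 0 gives the eigenspace spanned by (4, 0, 8).
With v₁ = 4, v = (4, 0, 8), so v₃ = 8.

8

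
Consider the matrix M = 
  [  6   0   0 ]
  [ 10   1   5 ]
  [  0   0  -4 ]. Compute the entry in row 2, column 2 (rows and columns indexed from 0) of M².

16

Characteristic polynomial: t^3 - 3t^2 - 22t + 24 = (t - 6)(t - 1)(t + 4), so the eigenvalues are -4, 1, 6.
t=1: eigenvector (0, 1, 0).
t=6: eigenvector (1, 2, 0).
t=-4: eigenvector (0, -1, 1).
P = [[0, 1, 0], [1, 2, -1], [0, 0, 1]], D = diag(1, 6, -4), P⁻¹ = [[-2, 1, 1], [1, 0, 0], [0, 0, 1]].
M² = P·diag(1, 36, 16)·P⁻¹ = [[36, 0, 0], [70, 1, -15], [0, 0, 16]].
The requested entry is 16.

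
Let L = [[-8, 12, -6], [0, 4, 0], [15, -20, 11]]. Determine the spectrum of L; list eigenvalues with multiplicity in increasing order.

Characteristic polynomial: p(s) = s^3 - 7s^2 + 14s - 8 = (s - 4)(s - 2)(s - 1).
Roots (with multiplicity): 1, 2, 4.

1, 2, 4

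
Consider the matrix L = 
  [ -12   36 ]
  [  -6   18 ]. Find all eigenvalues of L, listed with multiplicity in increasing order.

0, 6

Characteristic polynomial: p(r) = r^2 - 6r = r(r - 6).
Roots (with multiplicity): 0, 6.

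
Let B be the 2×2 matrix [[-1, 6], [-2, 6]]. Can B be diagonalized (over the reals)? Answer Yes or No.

Characteristic polynomial: p(r) = r^2 - 5r + 6 = (r - 3)(r - 2).
All 2 eigenvalues are distinct, so B is diagonalizable.

Yes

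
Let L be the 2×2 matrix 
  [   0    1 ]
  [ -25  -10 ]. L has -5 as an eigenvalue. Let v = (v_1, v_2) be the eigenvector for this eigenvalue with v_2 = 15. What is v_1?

L + 5I = [[5, 1], [-25, -5]].
Solving (L + 5I)v = 0 gives the eigenspace spanned by (-3, 15).
With v_2 = 15, v = (-3, 15), so v_1 = -3.

-3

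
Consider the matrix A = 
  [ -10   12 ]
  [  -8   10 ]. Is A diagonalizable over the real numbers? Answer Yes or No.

Characteristic polynomial: p(μ) = μ^2 - 4 = (μ - 2)(μ + 2).
All 2 eigenvalues are distinct, so A is diagonalizable.

Yes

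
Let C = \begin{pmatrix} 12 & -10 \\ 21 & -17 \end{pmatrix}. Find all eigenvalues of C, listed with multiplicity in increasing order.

Characteristic polynomial: p(r) = r^2 + 5r + 6 = (r + 2)(r + 3).
Roots (with multiplicity): -3, -2.

-3, -2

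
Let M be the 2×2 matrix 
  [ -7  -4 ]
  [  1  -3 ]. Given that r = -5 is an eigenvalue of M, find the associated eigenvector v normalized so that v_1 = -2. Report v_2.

1

M + 5I = [[-2, -4], [1, 2]].
Solving (M + 5I)v = 0 gives the eigenspace spanned by (-2, 1).
With v_1 = -2, v = (-2, 1), so v_2 = 1.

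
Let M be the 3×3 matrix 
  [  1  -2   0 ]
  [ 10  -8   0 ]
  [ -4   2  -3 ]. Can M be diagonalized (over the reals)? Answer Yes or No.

Characteristic polynomial: p(μ) = μ^3 + 10μ^2 + 33μ + 36 = (μ + 3)^2(μ + 4).
μ = -3 has algebraic multiplicity 2; rank(M + 3I) = 1, so geometric multiplicity = 2.
Every eigenvalue has geometric = algebraic multiplicity, so M is diagonalizable.

Yes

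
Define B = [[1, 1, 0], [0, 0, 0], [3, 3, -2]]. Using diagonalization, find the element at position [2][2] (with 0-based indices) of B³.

-8

Characteristic polynomial: r^3 + r^2 - 2r = r(r - 1)(r + 2), so the eigenvalues are -2, 0, 1.
r=1: eigenvector (1, 0, 1).
r=0: eigenvector (-1, 1, 0).
r=-2: eigenvector (0, 0, 1).
P = [[1, -1, 0], [0, 1, 0], [1, 0, 1]], D = diag(1, 0, -2), P⁻¹ = [[1, 1, 0], [0, 1, 0], [-1, -1, 1]].
B³ = P·diag(1, 0, -8)·P⁻¹ = [[1, 1, 0], [0, 0, 0], [9, 9, -8]].
The requested entry is -8.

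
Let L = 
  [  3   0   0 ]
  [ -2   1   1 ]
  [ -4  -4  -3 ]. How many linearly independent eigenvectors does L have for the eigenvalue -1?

1

L + 1I = [[4, 0, 0], [-2, 2, 1], [-4, -4, -2]].
This matrix has rank 2, so its null space has dimension 3 − 2 = 1.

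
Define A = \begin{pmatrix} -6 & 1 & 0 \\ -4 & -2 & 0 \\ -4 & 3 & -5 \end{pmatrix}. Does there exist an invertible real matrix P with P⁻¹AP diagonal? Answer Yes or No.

No

Characteristic polynomial: p(μ) = μ^3 + 13μ^2 + 56μ + 80 = (μ + 4)^2(μ + 5).
μ = -4 has algebraic multiplicity 2; rank(A + 4I) = 2, so geometric multiplicity = 1.
Geometric multiplicity < algebraic multiplicity, so A is not diagonalizable.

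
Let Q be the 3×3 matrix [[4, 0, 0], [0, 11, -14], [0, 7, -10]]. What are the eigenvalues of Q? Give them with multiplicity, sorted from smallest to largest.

Characteristic polynomial: p(λ) = λ^3 - 5λ^2 - 8λ + 48 = (λ - 4)^2(λ + 3).
Roots (with multiplicity): -3, 4, 4.

-3, 4, 4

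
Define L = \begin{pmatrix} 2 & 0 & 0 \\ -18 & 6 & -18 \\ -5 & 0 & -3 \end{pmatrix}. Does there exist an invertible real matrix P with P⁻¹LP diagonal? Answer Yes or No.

Yes

Characteristic polynomial: p(r) = r^3 - 5r^2 - 12r + 36 = (r - 6)(r - 2)(r + 3).
All 3 eigenvalues are distinct, so L is diagonalizable.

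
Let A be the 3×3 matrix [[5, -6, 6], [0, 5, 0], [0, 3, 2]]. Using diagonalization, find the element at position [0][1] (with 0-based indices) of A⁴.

Characteristic polynomial: μ^3 - 12μ^2 + 45μ - 50 = (μ - 5)^2(μ - 2), so the eigenvalues are 2, 5, 5.
μ=5: eigenvector (1, 0, 0).
μ=5: eigenvector (-2, 1, 1).
μ=2: eigenvector (-2, 0, 1).
P = [[1, -2, -2], [0, 1, 0], [0, 1, 1]], D = diag(5, 5, 2), P⁻¹ = [[1, 0, 2], [0, 1, 0], [0, -1, 1]].
A⁴ = P·diag(625, 625, 16)·P⁻¹ = [[625, -1218, 1218], [0, 625, 0], [0, 609, 16]].
The requested entry is -1218.

-1218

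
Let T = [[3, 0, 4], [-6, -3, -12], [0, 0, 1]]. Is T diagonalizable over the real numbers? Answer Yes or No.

Characteristic polynomial: p(r) = r^3 - r^2 - 9r + 9 = (r - 3)(r - 1)(r + 3).
All 3 eigenvalues are distinct, so T is diagonalizable.

Yes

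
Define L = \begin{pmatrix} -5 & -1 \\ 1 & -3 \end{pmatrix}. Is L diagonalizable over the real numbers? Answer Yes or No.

No

Characteristic polynomial: p(s) = s^2 + 8s + 16 = (s + 4)^2.
s = -4 has algebraic multiplicity 2; rank(L + 4I) = 1, so geometric multiplicity = 1.
Geometric multiplicity < algebraic multiplicity, so L is not diagonalizable.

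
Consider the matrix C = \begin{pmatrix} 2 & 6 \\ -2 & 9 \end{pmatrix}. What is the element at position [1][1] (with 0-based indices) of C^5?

21729

Characteristic polynomial: t^2 - 11t + 30 = (t - 6)(t - 5), so the eigenvalues are 5, 6.
t=6: eigenvector (-3, -2).
t=5: eigenvector (2, 1).
P = [[-3, 2], [-2, 1]], D = diag(6, 5), P⁻¹ = [[1, -2], [2, -3]].
C⁵ = P·diag(7776, 3125)·P⁻¹ = [[-10828, 27906], [-9302, 21729]].
The requested entry is 21729.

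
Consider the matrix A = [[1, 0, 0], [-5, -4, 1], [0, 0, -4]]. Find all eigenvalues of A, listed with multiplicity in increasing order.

-4, -4, 1

Characteristic polynomial: p(λ) = λ^3 + 7λ^2 + 8λ - 16 = (λ - 1)(λ + 4)^2.
Roots (with multiplicity): -4, -4, 1.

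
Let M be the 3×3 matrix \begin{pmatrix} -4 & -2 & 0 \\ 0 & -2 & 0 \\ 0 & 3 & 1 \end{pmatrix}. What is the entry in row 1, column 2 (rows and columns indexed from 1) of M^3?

-56

Characteristic polynomial: t^3 + 5t^2 + 2t - 8 = (t - 1)(t + 2)(t + 4), so the eigenvalues are -4, -2, 1.
t=-4: eigenvector (1, 0, 0).
t=-2: eigenvector (-1, 1, -1).
t=1: eigenvector (0, 0, 1).
P = [[1, -1, 0], [0, 1, 0], [0, -1, 1]], D = diag(-4, -2, 1), P⁻¹ = [[1, 1, 0], [0, 1, 0], [0, 1, 1]].
M³ = P·diag(-64, -8, 1)·P⁻¹ = [[-64, -56, 0], [0, -8, 0], [0, 9, 1]].
The requested entry is -56.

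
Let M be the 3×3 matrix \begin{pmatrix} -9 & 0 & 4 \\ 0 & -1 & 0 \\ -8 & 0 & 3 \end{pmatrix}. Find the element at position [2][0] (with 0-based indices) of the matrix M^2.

Characteristic polynomial: t^3 + 7t^2 + 11t + 5 = (t + 1)^2(t + 5), so the eigenvalues are -5, -1, -1.
t=-1: eigenvector (1, 0, 2).
t=-1: eigenvector (0, 1, 0).
t=-5: eigenvector (-1, 0, -1).
P = [[1, 0, -1], [0, 1, 0], [2, 0, -1]], D = diag(-1, -1, -5), P⁻¹ = [[-1, 0, 1], [0, 1, 0], [-2, 0, 1]].
M² = P·diag(1, 1, 25)·P⁻¹ = [[49, 0, -24], [0, 1, 0], [48, 0, -23]].
The requested entry is 48.

48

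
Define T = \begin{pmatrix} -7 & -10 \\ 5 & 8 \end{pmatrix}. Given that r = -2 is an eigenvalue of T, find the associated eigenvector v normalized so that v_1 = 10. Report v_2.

T + 2I = [[-5, -10], [5, 10]].
Solving (T + 2I)v = 0 gives the eigenspace spanned by (10, -5).
With v_1 = 10, v = (10, -5), so v_2 = -5.

-5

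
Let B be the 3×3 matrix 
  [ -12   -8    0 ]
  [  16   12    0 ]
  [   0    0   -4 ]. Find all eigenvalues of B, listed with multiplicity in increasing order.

-4, -4, 4

Characteristic polynomial: p(t) = t^3 + 4t^2 - 16t - 64 = (t - 4)(t + 4)^2.
Roots (with multiplicity): -4, -4, 4.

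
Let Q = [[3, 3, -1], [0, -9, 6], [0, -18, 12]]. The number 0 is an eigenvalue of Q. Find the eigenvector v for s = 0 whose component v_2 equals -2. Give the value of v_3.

Q = [[3, 3, -1], [0, -9, 6], [0, -18, 12]].
Solving (Q)v = 0 gives the eigenspace spanned by (1, -2, -3).
With v_2 = -2, v = (1, -2, -3), so v_3 = -3.

-3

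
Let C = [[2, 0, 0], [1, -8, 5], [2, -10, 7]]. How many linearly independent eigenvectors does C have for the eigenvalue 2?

C − 2I = [[0, 0, 0], [1, -10, 5], [2, -10, 5]].
This matrix has rank 2, so its null space has dimension 3 − 2 = 1.

1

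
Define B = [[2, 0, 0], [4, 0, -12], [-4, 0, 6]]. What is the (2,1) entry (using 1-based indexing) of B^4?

2528

Characteristic polynomial: r^3 - 8r^2 + 12r = r(r - 6)(r - 2), so the eigenvalues are 0, 2, 6.
r=6: eigenvector (0, -2, 1).
r=0: eigenvector (0, 1, 0).
r=2: eigenvector (1, -4, 1).
P = [[0, 0, 1], [-2, 1, -4], [1, 0, 1]], D = diag(6, 0, 2), P⁻¹ = [[-1, 0, 1], [2, 1, 2], [1, 0, 0]].
B⁴ = P·diag(1296, 0, 16)·P⁻¹ = [[16, 0, 0], [2528, 0, -2592], [-1280, 0, 1296]].
The requested entry is 2528.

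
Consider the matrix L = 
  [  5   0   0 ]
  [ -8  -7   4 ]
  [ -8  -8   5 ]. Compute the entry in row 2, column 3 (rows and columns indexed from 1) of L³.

28

Characteristic polynomial: μ^3 - 3μ^2 - 13μ + 15 = (μ - 5)(μ - 1)(μ + 3), so the eigenvalues are -3, 1, 5.
μ=5: eigenvector (1, -1, -1).
μ=1: eigenvector (0, 1, 2).
μ=-3: eigenvector (0, 1, 1).
P = [[1, 0, 0], [-1, 1, 1], [-1, 2, 1]], D = diag(5, 1, -3), P⁻¹ = [[1, 0, 0], [0, -1, 1], [1, 2, -1]].
L³ = P·diag(125, 1, -27)·P⁻¹ = [[125, 0, 0], [-152, -55, 28], [-152, -56, 29]].
The requested entry is 28.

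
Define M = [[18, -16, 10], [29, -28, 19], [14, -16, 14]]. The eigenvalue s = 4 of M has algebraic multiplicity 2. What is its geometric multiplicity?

M − 4I = [[14, -16, 10], [29, -32, 19], [14, -16, 10]].
This matrix has rank 2, so its null space has dimension 3 − 2 = 1.

1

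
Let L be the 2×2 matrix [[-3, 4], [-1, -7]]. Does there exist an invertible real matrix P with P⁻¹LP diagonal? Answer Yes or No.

Characteristic polynomial: p(s) = s^2 + 10s + 25 = (s + 5)^2.
s = -5 has algebraic multiplicity 2; rank(L + 5I) = 1, so geometric multiplicity = 1.
Geometric multiplicity < algebraic multiplicity, so L is not diagonalizable.

No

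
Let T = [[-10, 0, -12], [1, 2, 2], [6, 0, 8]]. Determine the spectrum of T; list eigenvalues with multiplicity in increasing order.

-4, 2, 2

Characteristic polynomial: p(r) = r^3 - 12r + 16 = (r - 2)^2(r + 4).
Roots (with multiplicity): -4, 2, 2.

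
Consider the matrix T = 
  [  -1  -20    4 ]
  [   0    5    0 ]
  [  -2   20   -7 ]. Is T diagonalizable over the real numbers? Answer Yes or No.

Yes

Characteristic polynomial: p(r) = r^3 + 3r^2 - 25r - 75 = (r - 5)(r + 3)(r + 5).
All 3 eigenvalues are distinct, so T is diagonalizable.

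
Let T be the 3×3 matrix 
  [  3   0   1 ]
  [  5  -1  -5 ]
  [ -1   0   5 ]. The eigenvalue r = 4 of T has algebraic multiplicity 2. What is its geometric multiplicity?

T − 4I = [[-1, 0, 1], [5, -5, -5], [-1, 0, 1]].
This matrix has rank 2, so its null space has dimension 3 − 2 = 1.

1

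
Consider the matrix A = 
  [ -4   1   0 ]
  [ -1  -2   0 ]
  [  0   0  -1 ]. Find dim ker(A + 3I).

1

A + 3I = [[-1, 1, 0], [-1, 1, 0], [0, 0, 2]].
This matrix has rank 2, so its null space has dimension 3 − 2 = 1.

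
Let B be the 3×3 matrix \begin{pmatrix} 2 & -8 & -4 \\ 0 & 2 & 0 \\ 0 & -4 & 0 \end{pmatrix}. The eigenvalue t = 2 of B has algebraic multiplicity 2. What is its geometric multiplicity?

2

B − 2I = [[0, -8, -4], [0, 0, 0], [0, -4, -2]].
This matrix has rank 1, so its null space has dimension 3 − 1 = 2.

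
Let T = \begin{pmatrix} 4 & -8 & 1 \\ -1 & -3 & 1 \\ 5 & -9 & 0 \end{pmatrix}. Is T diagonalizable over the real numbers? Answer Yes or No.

No

Characteristic polynomial: p(μ) = μ^3 - μ^2 - 16μ - 20 = (μ - 5)(μ + 2)^2.
μ = -2 has algebraic multiplicity 2; rank(T + 2I) = 2, so geometric multiplicity = 1.
Geometric multiplicity < algebraic multiplicity, so T is not diagonalizable.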